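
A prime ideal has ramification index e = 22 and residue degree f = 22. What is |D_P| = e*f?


|D_P| = e * f
= 22 * 22
= 484

484


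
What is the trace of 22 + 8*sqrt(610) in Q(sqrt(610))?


Tr(a + b*sqrt(d)) = (a + b*sqrt(d)) + (a - b*sqrt(d)) = 2a
= 2 * (22)
= 44

44


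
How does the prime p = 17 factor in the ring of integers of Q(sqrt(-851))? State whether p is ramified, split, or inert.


K = Q(sqrt(-851)). Since d mod 4 = 1, disc(K) = -851.
Check p | disc: -851 mod 17 = 16.
p does not divide disc. Compute Legendre symbol (d/p):
16^((17-1)/2) mod 17 = 1
(d/p) = 1, so p splits: (p) = P*P' with e=1, f=1, g=2.
Therefore p is split.

split


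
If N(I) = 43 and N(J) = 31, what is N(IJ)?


N(IJ) = N(I) * N(J)
= 43 * 31
= 1333

1333


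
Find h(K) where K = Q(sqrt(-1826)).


K = Q(sqrt(-1826)). d mod 4 = 2, so D = disc(K) = 4d = -7304
h(K) equals the number of primitive reduced positive-definite forms (a, b, c) = a*x^2 + b*x*y + c*y^2 with b^2 - 4ac = D,
where reduced means |b| <= a <= c, with b >= 0 whenever |b| = a or a = c, and primitive means gcd(a, b, c) = 1.
Reduced forces 3a^2 <= |D| = 7304, so 1 <= a <= 49; b must have the parity of D, and c = (b^2 - D)/(4a) must be an integer >= a.
Enumerate a = 1..49, b in [-a, a]:
  a=1: (1, 0, 1826)  [1]
  a=2: (2, 0, 913)  [1]
  a=3: (3, -2, 609), (3, 2, 609)  [2]
  a=4: none
  a=5: (5, -4, 366), (5, 4, 366)  [2]
  a=6: (6, -4, 305), (6, 4, 305)  [2]
  a=7: (7, -2, 261), (7, 2, 261)  [2]
  a=8: none
  a=9: (9, -2, 203), (9, 2, 203)  [2]
  a=10: (10, -4, 183), (10, 4, 183)  [2]
  a=11: (11, 0, 166)  [1]
  a=12..13: none
  a=14: (14, -12, 133), (14, 12, 133)  [2]
  a=15: (15, -14, 125), (15, -4, 122), (15, 4, 122), (15, 14, 125)  [4]
  a=16..17: none
  a=18: (18, -16, 105), (18, 16, 105)  [2]
  a=19: (19, -12, 98), (19, 12, 98)  [2]
  a=20: none
  a=21: (21, -16, 90), (21, -2, 87), (21, 2, 87), (21, 16, 90)  [4]
  a=22: (22, 0, 83)  [1]
  a=23..24: none
  a=25: (25, -14, 75), (25, 14, 75)  [2]
  a=26: none
  a=27: (27, -16, 70), (27, 16, 70)  [2]
  a=28: none
  a=29: (29, -2, 63), (29, 2, 63)  [2]
  a=30: (30, -16, 63), (30, -4, 61), (30, 4, 61), (30, 16, 63)  [4]
  a=31..32: none
  a=33: (33, -22, 59), (33, 22, 59)  [2]
  a=34: none
  a=35: (35, -26, 57), (35, -16, 54), (35, 16, 54), (35, 26, 57)  [4]
  a=36..37: none
  a=38: (38, -12, 49), (38, 12, 49)  [2]
  a=39..41: none
  a=42: (42, -40, 53), (42, -16, 45), (42, 16, 45), (42, 40, 53)  [4]
  a=43: (43, -36, 50), (43, 36, 50)  [2]
  a=44: none
  a=45: (45, -34, 47), (45, 34, 47)  [2]
  a=46..49: none
Total reduced forms: 1 + 1 + 2 + 2 + 2 + 2 + 2 + 2 + 1 + 2 + 4 + 2 + 2 + 4 + 1 + 2 + 2 + 2 + 4 + 2 + 4 + 2 + 4 + 2 + 2 = 56
h = 56

56


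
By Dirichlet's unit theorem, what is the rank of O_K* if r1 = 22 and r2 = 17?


By Dirichlet's unit theorem:
rank = r1 + r2 - 1
= 22 + 17 - 1
= 38

38


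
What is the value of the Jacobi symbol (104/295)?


Compute (104/295) via quadratic reciprocity:
  pull out 2: (2/295) = +1  (since 295 mod 8 = 7)
  pull out 2: (2/295) = +1  (since 295 mod 8 = 7)
  pull out 2: (2/295) = +1  (since 295 mod 8 = 7)
  reciprocity: (13/295) -> +(295/13)
  reduce: (9/13)
  reciprocity: (9/13) -> +(13/9)
  reduce: (4/9)
  pull out 2: (2/9) = +1  (since 9 mod 8 = 1)
  pull out 2: (2/9) = +1  (since 9 mod 8 = 1)
  (1/9) = 1
Product of signs = 1

1


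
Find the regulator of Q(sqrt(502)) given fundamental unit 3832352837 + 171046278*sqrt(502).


epsilon = 3832352837 + 171046278*sqrt(502)
= 7.6647e+09
R = ln(7.6647e+09)
= 22.7599

22.7599


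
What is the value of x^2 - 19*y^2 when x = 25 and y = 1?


x^2 - d*y^2
= 25^2 - 19*1^2
= 625 - 19
= 606

606


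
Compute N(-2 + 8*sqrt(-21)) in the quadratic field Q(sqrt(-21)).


N(a + b*sqrt(d)) = a^2 - d*b^2
= (-2)^2 - (-21)*(8)^2
= 4 + 1344
= 1348

1348


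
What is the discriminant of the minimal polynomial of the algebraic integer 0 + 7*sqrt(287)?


The element 0 + 7*sqrt(287) has minimal polynomial:
x^2 + 0*x - 14063
Discriminant = (0)^2 - 4*(-14063)
= 0 + 56252
= 56252

56252


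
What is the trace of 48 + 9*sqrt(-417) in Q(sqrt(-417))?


Tr(a + b*sqrt(d)) = (a + b*sqrt(d)) + (a - b*sqrt(d)) = 2a
= 2 * (48)
= 96

96


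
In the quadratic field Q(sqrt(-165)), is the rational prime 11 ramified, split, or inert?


K = Q(sqrt(-165)). Since d mod 4 = 3, disc(K) = -660.
Check p | disc: -660 mod 11 = 0.
p divides disc, so p ramifies: (p) = P^2 with e=2, f=1, g=1.
Therefore p is ramified.

ramified


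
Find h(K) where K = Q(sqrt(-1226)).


K = Q(sqrt(-1226)). d mod 4 = 2, so D = disc(K) = 4d = -4904
h(K) equals the number of primitive reduced positive-definite forms (a, b, c) = a*x^2 + b*x*y + c*y^2 with b^2 - 4ac = D,
where reduced means |b| <= a <= c, with b >= 0 whenever |b| = a or a = c, and primitive means gcd(a, b, c) = 1.
Reduced forces 3a^2 <= |D| = 4904, so 1 <= a <= 40; b must have the parity of D, and c = (b^2 - D)/(4a) must be an integer >= a.
Enumerate a = 1..40, b in [-a, a]:
  a=1: (1, 0, 1226)  [1]
  a=2: (2, 0, 613)  [1]
  a=3: (3, -2, 409), (3, 2, 409)  [2]
  a=4: none
  a=5: (5, -4, 246), (5, 4, 246)  [2]
  a=6: (6, -4, 205), (6, 4, 205)  [2]
  a=7..8: none
  a=9: (9, -8, 138), (9, 8, 138)  [2]
  a=10: (10, -4, 123), (10, 4, 123)  [2]
  a=11..12: none
  a=13: (13, -6, 95), (13, 6, 95)  [2]
  a=14: none
  a=15: (15, -14, 85), (15, -4, 82), (15, 4, 82), (15, 14, 85)  [4]
  a=16: none
  a=17: (17, -14, 75), (17, 14, 75)  [2]
  a=18: (18, -8, 69), (18, 8, 69)  [2]
  a=19: (19, -6, 65), (19, 6, 65)  [2]
  a=20..22: none
  a=23: (23, -8, 54), (23, 8, 54)  [2]
  a=24: none
  a=25: (25, -14, 51), (25, 14, 51)  [2]
  a=26: (26, -20, 51), (26, 20, 51)  [2]
  a=27: (27, -8, 46), (27, 8, 46)  [2]
  a=28..29: none
  a=30: (30, -16, 43), (30, -4, 41), (30, 4, 41), (30, 16, 43)  [4]
  a=31: (31, -26, 45), (31, 26, 45)  [2]
  a=32..33: none
  a=34: (34, -20, 39), (34, 20, 39)  [2]
  a=35..37: none
  a=38: (38, -32, 39), (38, 32, 39)  [2]
  a=39..40: none
Total reduced forms: 1 + 1 + 2 + 2 + 2 + 2 + 2 + 2 + 4 + 2 + 2 + 2 + 2 + 2 + 2 + 2 + 4 + 2 + 2 + 2 = 42
h = 42

42


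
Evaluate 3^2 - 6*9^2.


x^2 - d*y^2
= 3^2 - 6*9^2
= 9 - 486
= -477

-477


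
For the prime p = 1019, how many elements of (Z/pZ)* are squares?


For prime p, the number of non-zero quadratic residues is (p-1)/2.
= (1019-1)/2
= 509

509


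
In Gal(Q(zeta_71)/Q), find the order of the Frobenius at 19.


The Frobenius at p in Gal(Q(zeta_n)/Q) = (Z/nZ)* is the class of p, so its order is ord_71(19), the smallest k >= 1 with 19^k = 1 mod 71.
n = 71 = 71, phi(71) = 70; the order divides phi(n).
Divisors of 70: 1, 2, 5, 7, 10, 14, 35, 70
Repeated squaring mod 71: 19^1 = 19, 19^2 = 6, 19^4 = 36, 19^8 = 18, 19^16 = 40, 19^32 = 38, 19^64 = 24
Test divisors in increasing order:
  k=1: 19^1 = 19 mod 71
  k=2: 19^2 = 6 mod 71
  k=5: 19^5 = 36 * 19 = 45 mod 71
  k=7: 19^7 = 36 * 6 * 19 = 57 mod 71
  k=10: 19^10 = 18 * 6 = 37 mod 71
  k=14: 19^14 = 18 * 36 * 6 = 54 mod 71
  k=35: 19^35 = 38 * 6 * 19 = 1 mod 71  <- first divisor giving 1
Order = 35

35


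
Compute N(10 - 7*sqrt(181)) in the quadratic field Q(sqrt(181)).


N(a + b*sqrt(d)) = a^2 - d*b^2
= (10)^2 - (181)*(-7)^2
= 100 - 8869
= -8769

-8769


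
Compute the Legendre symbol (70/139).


p = 139 is prime, so compute (70/139) with the reciprocity algorithm (Jacobi-symbol steps: pull out 2s via (2/n), flip via reciprocity, reduce):
  pull out 2: (2/139) = -1  (since 139 mod 8 = 3)
  reciprocity: (35/139) -> -(139/35)
  reduce: (34/35)
  pull out 2: (2/35) = -1  (since 35 mod 8 = 3)
  reciprocity: (17/35) -> +(35/17)
  reduce: (1/17)
  (1/17) = 1
Product of signs = -1
(70/139) = -1

-1


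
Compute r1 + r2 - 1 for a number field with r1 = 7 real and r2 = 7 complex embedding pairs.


By Dirichlet's unit theorem:
rank = r1 + r2 - 1
= 7 + 7 - 1
= 13

13


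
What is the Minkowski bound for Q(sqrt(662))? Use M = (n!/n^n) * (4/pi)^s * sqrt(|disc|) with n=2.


d = 662, d mod 4 = 2, so disc(K) = 4d = 2648; |disc(K)| = 2648
Real quadratic field, so n = 2, s = r2 = 0, r1 = 2
M = (n!/n^n) * (4/pi)^s * sqrt(|disc(K)|) = (2!/2^2) * (4/pi)^0 * sqrt(2648)
= 0.5 * 1.000000 * 51.458721
= 25.7294

25.7294


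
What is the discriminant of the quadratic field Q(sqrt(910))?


For K = Q(sqrt(d)) with d squarefree: disc(K) = d if d = 1 mod 4, and disc(K) = 4d if d = 2 or 3 mod 4.
Here d = 910, and d mod 4 = 2.
d = 2 mod 4, not 1 (O_K = Z[sqrt(d)]), so disc(K) = 4d = 4 * (910) = 3640

3640


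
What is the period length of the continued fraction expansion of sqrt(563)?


Run the CF algorithm for sqrt(563).
a_0 = floor(sqrt(563)) = 23; set m_0=0, q_0=1.
Recurrence: m' = q*a - m,  q' = (d - m'^2)/q,  a' = floor((a_0 + m')/q').
  step 1: m=23, q=34, a=1
  step 2: m=11, q=13, a=2
  step 3: m=15, q=26, a=1
  step 4: m=11, q=17, a=2
  step 5: m=23, q=2, a=23
  step 6: m=23, q=17, a=2
  step 7: m=11, q=26, a=1
  step 8: m=15, q=13, a=2
  step 9: m=11, q=34, a=1
  step 10: m=23, q=1, a=46
a_10 = 2*a_0 = 46, so the period closes here.
sqrt(563) = [23; 1, 2, 1, 2, 23, 2, 1, 2, 1, 46]
Period length = 10

10


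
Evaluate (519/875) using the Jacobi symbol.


Compute (519/875) via quadratic reciprocity:
  reciprocity: (519/875) -> -(875/519)
  reduce: (356/519)
  pull out 2: (2/519) = +1  (since 519 mod 8 = 7)
  pull out 2: (2/519) = +1  (since 519 mod 8 = 7)
  reciprocity: (89/519) -> +(519/89)
  reduce: (74/89)
  pull out 2: (2/89) = +1  (since 89 mod 8 = 1)
  reciprocity: (37/89) -> +(89/37)
  reduce: (15/37)
  reciprocity: (15/37) -> +(37/15)
  reduce: (7/15)
  reciprocity: (7/15) -> -(15/7)
  reduce: (1/7)
  (1/7) = 1
Product of signs = 1

1


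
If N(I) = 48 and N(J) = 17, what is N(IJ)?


N(IJ) = N(I) * N(J)
= 48 * 17
= 816

816


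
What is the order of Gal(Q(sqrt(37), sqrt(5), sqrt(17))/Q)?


The 3 square roots of distinct primes are multiplicatively independent over Q,
so [K:Q] = 2^3 and Gal(K/Q) is isomorphic to (Z/2Z)^3.
|Gal| = 2^3 = 8

8


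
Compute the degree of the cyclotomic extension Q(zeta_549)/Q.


The degree equals Euler's totient phi(549).
549 = 3^2 * 61
phi(549) = 360

360


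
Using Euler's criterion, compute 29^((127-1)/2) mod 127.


p = 127 is prime and the exponent is (p-1)/2 = 63, so by Euler's criterion 29^63 = (29/127) = +1 or -1 mod 127.
Compute by square-and-multiply:
  63 = 32 + 16 + 8 + 4 + 2 + 1 (binary 111111)
  Repeated squaring mod 127: 29^1 = 29, 29^2 = 79, 29^4 = 18, 29^8 = 70, 29^16 = 74, 29^32 = 15
  29^63 = 29^32 * 29^16 * 29^8 * 29^4 * 29^2 * 29^1 = 15 * 74 * 70 * 18 * 79 * 29 mod 127
    15 * 74 = 1110 = 94 mod 127
    94 * 70 = 6580 = 103 mod 127
    103 * 18 = 1854 = 76 mod 127
    76 * 79 = 6004 = 35 mod 127
    35 * 29 = 1015 = 126 mod 127
  29^63 = 126 mod 127
Result 126 = p - 1 = -1 mod 127: 29 is a quadratic non-residue mod 127. As a residue in [0, p-1] the value is 126.
29^63 mod 127 = 126

126


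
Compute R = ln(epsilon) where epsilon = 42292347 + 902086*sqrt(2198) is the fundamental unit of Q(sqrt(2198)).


epsilon = 42292347 + 902086*sqrt(2198)
= 8.4585e+07
R = ln(8.4585e+07)
= 18.2533

18.2533


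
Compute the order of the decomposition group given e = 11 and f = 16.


|D_P| = e * f
= 11 * 16
= 176

176


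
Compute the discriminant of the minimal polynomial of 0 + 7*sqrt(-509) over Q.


The element 0 + 7*sqrt(-509) has minimal polynomial:
x^2 + 0*x + 24941
Discriminant = (0)^2 - 4*(24941)
= 0 - 99764
= -99764

-99764


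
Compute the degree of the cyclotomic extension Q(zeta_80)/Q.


The degree equals Euler's totient phi(80).
80 = 2^4 * 5
phi(80) = 32

32


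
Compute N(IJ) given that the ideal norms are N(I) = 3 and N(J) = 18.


N(IJ) = N(I) * N(J)
= 3 * 18
= 54

54


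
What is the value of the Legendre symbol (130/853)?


p = 853 is prime, so compute (130/853) with the reciprocity algorithm (Jacobi-symbol steps: pull out 2s via (2/n), flip via reciprocity, reduce):
  pull out 2: (2/853) = -1  (since 853 mod 8 = 5)
  reciprocity: (65/853) -> +(853/65)
  reduce: (8/65)
  pull out 2: (2/65) = +1  (since 65 mod 8 = 1)
  pull out 2: (2/65) = +1  (since 65 mod 8 = 1)
  pull out 2: (2/65) = +1  (since 65 mod 8 = 1)
  (1/65) = 1
Product of signs = -1
(130/853) = -1

-1


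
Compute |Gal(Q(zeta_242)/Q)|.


|Gal(Q(zeta_242)/Q)| = phi(242)
= 110

110


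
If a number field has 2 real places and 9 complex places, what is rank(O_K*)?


By Dirichlet's unit theorem:
rank = r1 + r2 - 1
= 2 + 9 - 1
= 10

10


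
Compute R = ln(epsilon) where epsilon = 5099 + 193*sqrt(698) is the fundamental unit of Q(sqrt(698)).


epsilon = 5099 + 193*sqrt(698)
= 10198.0001
R = ln(10198.0001)
= 9.2299

9.2299


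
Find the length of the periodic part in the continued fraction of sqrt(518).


Run the CF algorithm for sqrt(518).
a_0 = floor(sqrt(518)) = 22; set m_0=0, q_0=1.
Recurrence: m' = q*a - m,  q' = (d - m'^2)/q,  a' = floor((a_0 + m')/q').
  step 1: m=22, q=34, a=1
  step 2: m=12, q=11, a=3
  step 3: m=21, q=7, a=6
  step 4: m=21, q=11, a=3
  step 5: m=12, q=34, a=1
  step 6: m=22, q=1, a=44
a_6 = 2*a_0 = 44, so the period closes here.
sqrt(518) = [22; 1, 3, 6, 3, 1, 44]
Period length = 6

6


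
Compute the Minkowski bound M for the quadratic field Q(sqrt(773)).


d = 773, d mod 4 = 1, so disc(K) = d = 773; |disc(K)| = 773
Real quadratic field, so n = 2, s = r2 = 0, r1 = 2
M = (n!/n^n) * (4/pi)^s * sqrt(|disc(K)|) = (2!/2^2) * (4/pi)^0 * sqrt(773)
= 0.5 * 1.000000 * 27.802878
= 13.9014

13.9014


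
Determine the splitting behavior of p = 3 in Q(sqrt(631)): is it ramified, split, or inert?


K = Q(sqrt(631)). Since d mod 4 = 3, disc(K) = 2524.
Check p | disc: 2524 mod 3 = 1.
p does not divide disc. Compute Legendre symbol (d/p):
1^((3-1)/2) mod 3 = 1
(d/p) = 1, so p splits: (p) = P*P' with e=1, f=1, g=2.
Therefore p is split.

split


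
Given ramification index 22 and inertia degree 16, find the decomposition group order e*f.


|D_P| = e * f
= 22 * 16
= 352

352


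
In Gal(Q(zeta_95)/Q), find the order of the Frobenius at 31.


The Frobenius at p in Gal(Q(zeta_n)/Q) = (Z/nZ)* is the class of p, so its order is ord_95(31), the smallest k >= 1 with 31^k = 1 mod 95.
n = 95 = 5 * 19, phi(95) = 72; the order divides phi(n).
Divisors of 72: 1, 2, 3, 4, 6, 8, 9, 12, 18, 24, 36, 72
Repeated squaring mod 95: 31^1 = 31, 31^2 = 11, 31^4 = 26, 31^8 = 11, 31^16 = 26, 31^32 = 11, 31^64 = 26
Test divisors in increasing order:
  k=1: 31^1 = 31 mod 95
  k=2: 31^2 = 11 mod 95
  k=3: 31^3 = 11 * 31 = 56 mod 95
  k=4: 31^4 = 26 mod 95
  k=6: 31^6 = 26 * 11 = 1 mod 95  <- first divisor giving 1
Order = 6

6


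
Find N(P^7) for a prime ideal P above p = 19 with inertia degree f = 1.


N(P^a) = p^(a*f)
= 19^(7*1)
= 19^7
= 893871739

893871739


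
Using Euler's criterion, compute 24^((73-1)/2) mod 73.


p = 73 is prime and the exponent is (p-1)/2 = 36, so by Euler's criterion 24^36 = (24/73) = +1 or -1 mod 73.
Compute by square-and-multiply:
  36 = 32 + 4 (binary 100100)
  Repeated squaring mod 73: 24^1 = 24, 24^2 = 65, 24^4 = 64, 24^8 = 8, 24^16 = 64, 24^32 = 8
  24^36 = 24^32 * 24^4 = 8 * 64 mod 73
    8 * 64 = 512 = 1 mod 73
  24^36 = 1 mod 73
Result 1: 24 is a quadratic residue mod 73.
24^36 mod 73 = 1

1


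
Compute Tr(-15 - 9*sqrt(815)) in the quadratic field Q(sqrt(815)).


Tr(a + b*sqrt(d)) = (a + b*sqrt(d)) + (a - b*sqrt(d)) = 2a
= 2 * (-15)
= -30

-30


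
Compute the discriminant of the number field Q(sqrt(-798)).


For K = Q(sqrt(d)) with d squarefree: disc(K) = d if d = 1 mod 4, and disc(K) = 4d if d = 2 or 3 mod 4.
Here d = -798, and d mod 4 = 2.
d = 2 mod 4, not 1 (O_K = Z[sqrt(d)]), so disc(K) = 4d = 4 * (-798) = -3192

-3192


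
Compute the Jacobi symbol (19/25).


Compute (19/25) via quadratic reciprocity:
  reciprocity: (19/25) -> +(25/19)
  reduce: (6/19)
  pull out 2: (2/19) = -1  (since 19 mod 8 = 3)
  reciprocity: (3/19) -> -(19/3)
  reduce: (1/3)
  (1/3) = 1
Product of signs = 1

1


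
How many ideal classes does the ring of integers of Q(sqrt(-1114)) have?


K = Q(sqrt(-1114)). d mod 4 = 2, so D = disc(K) = 4d = -4456
h(K) equals the number of primitive reduced positive-definite forms (a, b, c) = a*x^2 + b*x*y + c*y^2 with b^2 - 4ac = D,
where reduced means |b| <= a <= c, with b >= 0 whenever |b| = a or a = c, and primitive means gcd(a, b, c) = 1.
Reduced forces 3a^2 <= |D| = 4456, so 1 <= a <= 38; b must have the parity of D, and c = (b^2 - D)/(4a) must be an integer >= a.
Enumerate a = 1..38, b in [-a, a]:
  a=1: (1, 0, 1114)  [1]
  a=2: (2, 0, 557)  [1]
  a=3..4: none
  a=5: (5, -2, 223), (5, 2, 223)  [2]
  a=6..9: none
  a=10: (10, -8, 113), (10, 8, 113)  [2]
  a=11..12: none
  a=13: (13, -4, 86), (13, 4, 86)  [2]
  a=14..16: none
  a=17: (17, -10, 67), (17, 10, 67)  [2]
  a=18: none
  a=19: (19, -16, 62), (19, 16, 62)  [2]
  a=20..22: none
  a=23: (23, -12, 50), (23, 12, 50)  [2]
  a=24: none
  a=25: (25, -12, 46), (25, 12, 46)  [2]
  a=26: (26, -4, 43), (26, 4, 43)  [2]
  a=27..30: none
  a=31: (31, -16, 38), (31, 16, 38)  [2]
  a=32..33: none
  a=34: (34, -24, 37), (34, 24, 37)  [2]
  a=35..38: none
Total reduced forms: 1 + 1 + 2 + 2 + 2 + 2 + 2 + 2 + 2 + 2 + 2 + 2 = 22
h = 22

22


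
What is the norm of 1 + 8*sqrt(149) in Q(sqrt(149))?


N(a + b*sqrt(d)) = a^2 - d*b^2
= (1)^2 - (149)*(8)^2
= 1 - 9536
= -9535

-9535


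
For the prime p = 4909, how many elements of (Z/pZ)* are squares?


For prime p, the number of non-zero quadratic residues is (p-1)/2.
= (4909-1)/2
= 2454

2454


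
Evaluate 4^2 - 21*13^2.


x^2 - d*y^2
= 4^2 - 21*13^2
= 16 - 3549
= -3533

-3533


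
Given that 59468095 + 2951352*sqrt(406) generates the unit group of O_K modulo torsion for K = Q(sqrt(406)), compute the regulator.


epsilon = 59468095 + 2951352*sqrt(406)
= 1.1894e+08
R = ln(1.1894e+08)
= 18.5941

18.5941


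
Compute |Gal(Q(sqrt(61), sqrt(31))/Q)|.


The 2 square roots of distinct primes are multiplicatively independent over Q,
so [K:Q] = 2^2 and Gal(K/Q) is isomorphic to (Z/2Z)^2.
|Gal| = 2^2 = 4

4


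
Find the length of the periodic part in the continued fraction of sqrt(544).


Run the CF algorithm for sqrt(544).
a_0 = floor(sqrt(544)) = 23; set m_0=0, q_0=1.
Recurrence: m' = q*a - m,  q' = (d - m'^2)/q,  a' = floor((a_0 + m')/q').
  step 1: m=23, q=15, a=3
  step 2: m=22, q=4, a=11
  step 3: m=22, q=15, a=3
  step 4: m=23, q=1, a=46
a_4 = 2*a_0 = 46, so the period closes here.
sqrt(544) = [23; 3, 11, 3, 46]
Period length = 4

4


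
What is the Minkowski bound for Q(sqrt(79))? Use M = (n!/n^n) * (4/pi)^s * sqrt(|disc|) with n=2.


d = 79, d mod 4 = 3, so disc(K) = 4d = 316; |disc(K)| = 316
Real quadratic field, so n = 2, s = r2 = 0, r1 = 2
M = (n!/n^n) * (4/pi)^s * sqrt(|disc(K)|) = (2!/2^2) * (4/pi)^0 * sqrt(316)
= 0.5 * 1.000000 * 17.776389
= 8.8882

8.8882


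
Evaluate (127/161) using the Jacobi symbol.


Compute (127/161) via quadratic reciprocity:
  reciprocity: (127/161) -> +(161/127)
  reduce: (34/127)
  pull out 2: (2/127) = +1  (since 127 mod 8 = 7)
  reciprocity: (17/127) -> +(127/17)
  reduce: (8/17)
  pull out 2: (2/17) = +1  (since 17 mod 8 = 1)
  pull out 2: (2/17) = +1  (since 17 mod 8 = 1)
  pull out 2: (2/17) = +1  (since 17 mod 8 = 1)
  (1/17) = 1
Product of signs = 1

1


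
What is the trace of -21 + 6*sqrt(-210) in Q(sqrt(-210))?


Tr(a + b*sqrt(d)) = (a + b*sqrt(d)) + (a - b*sqrt(d)) = 2a
= 2 * (-21)
= -42

-42


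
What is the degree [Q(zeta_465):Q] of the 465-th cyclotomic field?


The degree equals Euler's totient phi(465).
465 = 3 * 5 * 31
phi(465) = 240

240


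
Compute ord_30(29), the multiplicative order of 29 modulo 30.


We want ord_30(29), the smallest k >= 1 with 29^k = 1 mod 30.
n = 30 = 2 * 3 * 5, phi(30) = 8; the order divides phi(n).
Divisors of 8: 1, 2, 4, 8
Repeated squaring mod 30: 29^1 = 29, 29^2 = 1, 29^4 = 1, 29^8 = 1
Test divisors in increasing order:
  k=1: 29^1 = 29 mod 30
  k=2: 29^2 = 1 mod 30  <- first divisor giving 1
Order = 2

2


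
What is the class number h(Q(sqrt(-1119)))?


K = Q(sqrt(-1119)). d mod 4 = 1, so D = disc(K) = d = -1119
h(K) equals the number of primitive reduced positive-definite forms (a, b, c) = a*x^2 + b*x*y + c*y^2 with b^2 - 4ac = D,
where reduced means |b| <= a <= c, with b >= 0 whenever |b| = a or a = c, and primitive means gcd(a, b, c) = 1.
Reduced forces 3a^2 <= |D| = 1119, so 1 <= a <= 19; b must have the parity of D, and c = (b^2 - D)/(4a) must be an integer >= a.
Enumerate a = 1..19, b in [-a, a]:
  a=1: (1, 1, 280)  [1]
  a=2: (2, -1, 140), (2, 1, 140)  [2]
  a=3: (3, 3, 94)  [1]
  a=4: (4, -1, 70), (4, 1, 70)  [2]
  a=5: (5, -1, 56), (5, 1, 56)  [2]
  a=6: (6, -3, 47), (6, 3, 47)  [2]
  a=7: (7, -1, 40), (7, 1, 40)  [2]
  a=8: (8, -1, 35), (8, 1, 35)  [2]
  a=9: none
  a=10: (10, -9, 30), (10, -1, 28), (10, 1, 28), (10, 9, 30)  [4]
  a=11: (11, -5, 26), (11, 5, 26)  [2]
  a=12: (12, -9, 25), (12, 9, 25)  [2]
  a=13: (13, -5, 22), (13, 5, 22)  [2]
  a=14: (14, -13, 23), (14, -1, 20), (14, 1, 20), (14, 13, 23)  [4]
  a=15: (15, -9, 20), (15, 9, 20)  [2]
  a=16: (16, -15, 21), (16, 15, 21)  [2]
  a=17..19: none
Total reduced forms: 1 + 2 + 1 + 2 + 2 + 2 + 2 + 2 + 4 + 2 + 2 + 2 + 4 + 2 + 2 = 32
h = 32

32


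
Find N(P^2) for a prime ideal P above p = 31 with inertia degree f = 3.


N(P^a) = p^(a*f)
= 31^(2*3)
= 31^6
= 887503681

887503681


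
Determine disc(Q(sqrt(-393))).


For K = Q(sqrt(d)) with d squarefree: disc(K) = d if d = 1 mod 4, and disc(K) = 4d if d = 2 or 3 mod 4.
Here d = -393, and d mod 4 = 3.
d = 3 mod 4, not 1 (O_K = Z[sqrt(d)]), so disc(K) = 4d = 4 * (-393) = -1572

-1572


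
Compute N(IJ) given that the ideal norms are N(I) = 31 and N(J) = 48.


N(IJ) = N(I) * N(J)
= 31 * 48
= 1488

1488


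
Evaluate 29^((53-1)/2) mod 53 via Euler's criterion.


p = 53 is prime and the exponent is (p-1)/2 = 26, so by Euler's criterion 29^26 = (29/53) = +1 or -1 mod 53.
Compute by square-and-multiply:
  26 = 16 + 8 + 2 (binary 11010)
  Repeated squaring mod 53: 29^1 = 29, 29^2 = 46, 29^4 = 49, 29^8 = 16, 29^16 = 44
  29^26 = 29^16 * 29^8 * 29^2 = 44 * 16 * 46 mod 53
    44 * 16 = 704 = 15 mod 53
    15 * 46 = 690 = 1 mod 53
  29^26 = 1 mod 53
Result 1: 29 is a quadratic residue mod 53.
29^26 mod 53 = 1

1


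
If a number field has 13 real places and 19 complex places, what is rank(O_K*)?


By Dirichlet's unit theorem:
rank = r1 + r2 - 1
= 13 + 19 - 1
= 31

31


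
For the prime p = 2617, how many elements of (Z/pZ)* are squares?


For prime p, the number of non-zero quadratic residues is (p-1)/2.
= (2617-1)/2
= 1308

1308


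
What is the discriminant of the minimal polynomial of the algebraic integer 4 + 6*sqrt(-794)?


The element 4 + 6*sqrt(-794) has minimal polynomial:
x^2 - 8*x + 28600
Discriminant = (-8)^2 - 4*(28600)
= 64 - 114400
= -114336

-114336


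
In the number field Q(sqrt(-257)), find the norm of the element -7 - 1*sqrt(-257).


N(a + b*sqrt(d)) = a^2 - d*b^2
= (-7)^2 - (-257)*(-1)^2
= 49 + 257
= 306

306


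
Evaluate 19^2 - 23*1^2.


x^2 - d*y^2
= 19^2 - 23*1^2
= 361 - 23
= 338

338


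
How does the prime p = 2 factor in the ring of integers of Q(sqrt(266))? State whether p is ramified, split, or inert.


K = Q(sqrt(266)). Since d mod 4 = 2, disc(K) = 1064.
Check p | disc: 1064 mod 2 = 0.
p divides disc, so p ramifies: (p) = P^2 with e=2, f=1, g=1.
Therefore p is ramified.

ramified


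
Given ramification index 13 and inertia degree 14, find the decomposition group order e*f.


|D_P| = e * f
= 13 * 14
= 182

182


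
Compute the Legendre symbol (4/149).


p = 149 is prime, so compute (4/149) with the reciprocity algorithm (Jacobi-symbol steps: pull out 2s via (2/n), flip via reciprocity, reduce):
  pull out 2: (2/149) = -1  (since 149 mod 8 = 5)
  pull out 2: (2/149) = -1  (since 149 mod 8 = 5)
  (1/149) = 1
Product of signs = 1
(4/149) = 1

1


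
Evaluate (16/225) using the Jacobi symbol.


Compute (16/225) via quadratic reciprocity:
  pull out 2: (2/225) = +1  (since 225 mod 8 = 1)
  pull out 2: (2/225) = +1  (since 225 mod 8 = 1)
  pull out 2: (2/225) = +1  (since 225 mod 8 = 1)
  pull out 2: (2/225) = +1  (since 225 mod 8 = 1)
  (1/225) = 1
Product of signs = 1

1


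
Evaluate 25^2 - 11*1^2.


x^2 - d*y^2
= 25^2 - 11*1^2
= 625 - 11
= 614

614


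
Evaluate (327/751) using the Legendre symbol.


p = 751 is prime, so compute (327/751) with the reciprocity algorithm (Jacobi-symbol steps: pull out 2s via (2/n), flip via reciprocity, reduce):
  reciprocity: (327/751) -> -(751/327)
  reduce: (97/327)
  reciprocity: (97/327) -> +(327/97)
  reduce: (36/97)
  pull out 2: (2/97) = +1  (since 97 mod 8 = 1)
  pull out 2: (2/97) = +1  (since 97 mod 8 = 1)
  reciprocity: (9/97) -> +(97/9)
  reduce: (7/9)
  reciprocity: (7/9) -> +(9/7)
  reduce: (2/7)
  pull out 2: (2/7) = +1  (since 7 mod 8 = 7)
  (1/7) = 1
Product of signs = -1
(327/751) = -1

-1


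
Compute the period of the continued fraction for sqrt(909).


Run the CF algorithm for sqrt(909).
a_0 = floor(sqrt(909)) = 30; set m_0=0, q_0=1.
Recurrence: m' = q*a - m,  q' = (d - m'^2)/q,  a' = floor((a_0 + m')/q').
  step 1: m=30, q=9, a=6
  step 2: m=24, q=37, a=1
  step 3: m=13, q=20, a=2
  step 4: m=27, q=9, a=6
  step 5: m=27, q=20, a=2
  step 6: m=13, q=37, a=1
  step 7: m=24, q=9, a=6
  step 8: m=30, q=1, a=60
a_8 = 2*a_0 = 60, so the period closes here.
sqrt(909) = [30; 6, 1, 2, 6, 2, 1, 6, 60]
Period length = 8

8


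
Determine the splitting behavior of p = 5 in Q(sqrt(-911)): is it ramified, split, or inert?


K = Q(sqrt(-911)). Since d mod 4 = 1, disc(K) = -911.
Check p | disc: -911 mod 5 = 4.
p does not divide disc. Compute Legendre symbol (d/p):
4^((5-1)/2) mod 5 = 1
(d/p) = 1, so p splits: (p) = P*P' with e=1, f=1, g=2.
Therefore p is split.

split


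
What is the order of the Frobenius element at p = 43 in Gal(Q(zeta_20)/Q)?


The Frobenius at p in Gal(Q(zeta_n)/Q) = (Z/nZ)* is the class of p, so its order is ord_20(43), the smallest k >= 1 with 43^k = 1 mod 20.
n = 20 = 2^2 * 5, phi(20) = 8; the order divides phi(n).
Divisors of 8: 1, 2, 4, 8
Repeated squaring mod 20: 43^1 = 3, 43^2 = 9, 43^4 = 1, 43^8 = 1
Test divisors in increasing order:
  k=1: 43^1 = 3 mod 20
  k=2: 43^2 = 9 mod 20
  k=4: 43^4 = 1 mod 20  <- first divisor giving 1
Order = 4

4


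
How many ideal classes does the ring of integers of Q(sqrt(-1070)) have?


K = Q(sqrt(-1070)). d mod 4 = 2, so D = disc(K) = 4d = -4280
h(K) equals the number of primitive reduced positive-definite forms (a, b, c) = a*x^2 + b*x*y + c*y^2 with b^2 - 4ac = D,
where reduced means |b| <= a <= c, with b >= 0 whenever |b| = a or a = c, and primitive means gcd(a, b, c) = 1.
Reduced forces 3a^2 <= |D| = 4280, so 1 <= a <= 37; b must have the parity of D, and c = (b^2 - D)/(4a) must be an integer >= a.
Enumerate a = 1..37, b in [-a, a]:
  a=1: (1, 0, 1070)  [1]
  a=2: (2, 0, 535)  [1]
  a=3: (3, -2, 357), (3, 2, 357)  [2]
  a=4: none
  a=5: (5, 0, 214)  [1]
  a=6: (6, -4, 179), (6, 4, 179)  [2]
  a=7: (7, -2, 153), (7, 2, 153)  [2]
  a=8: none
  a=9: (9, -2, 119), (9, 2, 119)  [2]
  a=10: (10, 0, 107)  [1]
  a=11..12: none
  a=13: (13, -6, 83), (13, 6, 83)  [2]
  a=14: (14, -12, 79), (14, 12, 79)  [2]
  a=15: (15, -10, 73), (15, 10, 73)  [2]
  a=16: none
  a=17: (17, -2, 63), (17, 2, 63)  [2]
  a=18: (18, -16, 63), (18, 16, 63)  [2]
  a=19..20: none
  a=21: (21, -16, 54), (21, -2, 51), (21, 2, 51), (21, 16, 54)  [4]
  a=22..25: none
  a=26: (26, -20, 45), (26, 20, 45)  [2]
  a=27: (27, -16, 42), (27, 16, 42)  [2]
  a=28..29: none
  a=30: (30, -20, 39), (30, 20, 39)  [2]
  a=31..33: none
  a=34: (34, -32, 39), (34, 32, 39)  [2]
  a=35: (35, -30, 37), (35, 30, 37)  [2]
  a=36..37: none
Total reduced forms: 1 + 1 + 2 + 1 + 2 + 2 + 2 + 1 + 2 + 2 + 2 + 2 + 2 + 4 + 2 + 2 + 2 + 2 + 2 = 36
h = 36

36


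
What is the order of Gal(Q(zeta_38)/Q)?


|Gal(Q(zeta_38)/Q)| = phi(38)
= 18

18


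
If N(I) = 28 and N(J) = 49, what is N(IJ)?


N(IJ) = N(I) * N(J)
= 28 * 49
= 1372

1372


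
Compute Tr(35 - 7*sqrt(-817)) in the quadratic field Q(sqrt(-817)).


Tr(a + b*sqrt(d)) = (a + b*sqrt(d)) + (a - b*sqrt(d)) = 2a
= 2 * (35)
= 70

70


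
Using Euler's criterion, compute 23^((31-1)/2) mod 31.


p = 31 is prime and the exponent is (p-1)/2 = 15, so by Euler's criterion 23^15 = (23/31) = +1 or -1 mod 31.
Compute by square-and-multiply:
  15 = 8 + 4 + 2 + 1 (binary 1111)
  Repeated squaring mod 31: 23^1 = 23, 23^2 = 2, 23^4 = 4, 23^8 = 16
  23^15 = 23^8 * 23^4 * 23^2 * 23^1 = 16 * 4 * 2 * 23 mod 31
    16 * 4 = 64 = 2 mod 31
    2 * 2 = 4 = 4 mod 31
    4 * 23 = 92 = 30 mod 31
  23^15 = 30 mod 31
Result 30 = p - 1 = -1 mod 31: 23 is a quadratic non-residue mod 31. As a residue in [0, p-1] the value is 30.
23^15 mod 31 = 30

30


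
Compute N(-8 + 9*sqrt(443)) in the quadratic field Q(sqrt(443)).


N(a + b*sqrt(d)) = a^2 - d*b^2
= (-8)^2 - (443)*(9)^2
= 64 - 35883
= -35819

-35819


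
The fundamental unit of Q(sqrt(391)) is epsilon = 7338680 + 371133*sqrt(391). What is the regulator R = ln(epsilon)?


epsilon = 7338680 + 371133*sqrt(391)
= 1.4677e+07
R = ln(1.4677e+07)
= 16.5018

16.5018


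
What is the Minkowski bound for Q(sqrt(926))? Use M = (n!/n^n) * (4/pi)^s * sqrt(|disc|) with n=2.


d = 926, d mod 4 = 2, so disc(K) = 4d = 3704; |disc(K)| = 3704
Real quadratic field, so n = 2, s = r2 = 0, r1 = 2
M = (n!/n^n) * (4/pi)^s * sqrt(|disc(K)|) = (2!/2^2) * (4/pi)^0 * sqrt(3704)
= 0.5 * 1.000000 * 60.860496
= 30.4302

30.4302


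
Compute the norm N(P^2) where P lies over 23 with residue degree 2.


N(P^a) = p^(a*f)
= 23^(2*2)
= 23^4
= 279841

279841


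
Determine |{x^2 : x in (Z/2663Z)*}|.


For prime p, the number of non-zero quadratic residues is (p-1)/2.
= (2663-1)/2
= 1331

1331


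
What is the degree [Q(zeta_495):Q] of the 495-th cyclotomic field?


The degree equals Euler's totient phi(495).
495 = 3^2 * 5 * 11
phi(495) = 240

240


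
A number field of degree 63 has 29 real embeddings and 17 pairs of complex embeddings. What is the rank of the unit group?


By Dirichlet's unit theorem:
rank = r1 + r2 - 1
= 29 + 17 - 1
= 45

45


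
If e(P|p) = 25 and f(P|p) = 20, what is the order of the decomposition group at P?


|D_P| = e * f
= 25 * 20
= 500

500


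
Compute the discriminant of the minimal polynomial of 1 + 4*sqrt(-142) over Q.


The element 1 + 4*sqrt(-142) has minimal polynomial:
x^2 - 2*x + 2273
Discriminant = (-2)^2 - 4*(2273)
= 4 - 9092
= -9088

-9088


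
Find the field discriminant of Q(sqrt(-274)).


For K = Q(sqrt(d)) with d squarefree: disc(K) = d if d = 1 mod 4, and disc(K) = 4d if d = 2 or 3 mod 4.
Here d = -274, and d mod 4 = 2.
d = 2 mod 4, not 1 (O_K = Z[sqrt(d)]), so disc(K) = 4d = 4 * (-274) = -1096

-1096


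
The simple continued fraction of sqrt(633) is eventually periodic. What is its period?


Run the CF algorithm for sqrt(633).
a_0 = floor(sqrt(633)) = 25; set m_0=0, q_0=1.
Recurrence: m' = q*a - m,  q' = (d - m'^2)/q,  a' = floor((a_0 + m')/q').
  step 1: m=25, q=8, a=6
  step 2: m=23, q=13, a=3
  step 3: m=16, q=29, a=1
  step 4: m=13, q=16, a=2
  step 5: m=19, q=17, a=2
  step 6: m=15, q=24, a=1
  step 7: m=9, q=23, a=1
  step 8: m=14, q=19, a=2
  step 9: m=24, q=3, a=16
  step 10: m=24, q=19, a=2
  step 11: m=14, q=23, a=1
  step 12: m=9, q=24, a=1
  step 13: m=15, q=17, a=2
  step 14: m=19, q=16, a=2
  step 15: m=13, q=29, a=1
  step 16: m=16, q=13, a=3
  step 17: m=23, q=8, a=6
  step 18: m=25, q=1, a=50
a_18 = 2*a_0 = 50, so the period closes here.
sqrt(633) = [25; 6, 3, 1, 2, 2, 1, 1, 2, 16, 2, 1, 1, 2, 2, 1, 3, 6, 50]
Period length = 18

18


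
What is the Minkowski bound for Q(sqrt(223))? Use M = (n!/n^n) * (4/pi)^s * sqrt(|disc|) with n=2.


d = 223, d mod 4 = 3, so disc(K) = 4d = 892; |disc(K)| = 892
Real quadratic field, so n = 2, s = r2 = 0, r1 = 2
M = (n!/n^n) * (4/pi)^s * sqrt(|disc(K)|) = (2!/2^2) * (4/pi)^0 * sqrt(892)
= 0.5 * 1.000000 * 29.866369
= 14.9332

14.9332


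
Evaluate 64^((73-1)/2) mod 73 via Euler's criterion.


p = 73 is prime and the exponent is (p-1)/2 = 36, so by Euler's criterion 64^36 = (64/73) = +1 or -1 mod 73.
Compute by square-and-multiply:
  36 = 32 + 4 (binary 100100)
  Repeated squaring mod 73: 64^1 = 64, 64^2 = 8, 64^4 = 64, 64^8 = 8, 64^16 = 64, 64^32 = 8
  64^36 = 64^32 * 64^4 = 8 * 64 mod 73
    8 * 64 = 512 = 1 mod 73
  64^36 = 1 mod 73
Result 1: 64 is a quadratic residue mod 73.
64^36 mod 73 = 1

1


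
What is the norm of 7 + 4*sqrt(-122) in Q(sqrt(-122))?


N(a + b*sqrt(d)) = a^2 - d*b^2
= (7)^2 - (-122)*(4)^2
= 49 + 1952
= 2001

2001


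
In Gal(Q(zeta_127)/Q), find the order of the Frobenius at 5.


The Frobenius at p in Gal(Q(zeta_n)/Q) = (Z/nZ)* is the class of p, so its order is ord_127(5), the smallest k >= 1 with 5^k = 1 mod 127.
n = 127 = 127, phi(127) = 126; the order divides phi(n).
Divisors of 126: 1, 2, 3, 6, 7, 9, 14, 18, 21, 42, 63, 126
Repeated squaring mod 127: 5^1 = 5, 5^2 = 25, 5^4 = 117, 5^8 = 100, 5^16 = 94, 5^32 = 73, 5^64 = 122
Test divisors in increasing order:
  k=1: 5^1 = 5 mod 127
  k=2: 5^2 = 25 mod 127
  k=3: 5^3 = 25 * 5 = 125 mod 127
  k=6: 5^6 = 117 * 25 = 4 mod 127
  k=7: 5^7 = 117 * 25 * 5 = 20 mod 127
  k=9: 5^9 = 100 * 5 = 119 mod 127
  k=14: 5^14 = 100 * 117 * 25 = 19 mod 127
  k=18: 5^18 = 94 * 25 = 64 mod 127
  k=21: 5^21 = 94 * 117 * 5 = 126 mod 127
  k=42: 5^42 = 73 * 100 * 25 = 1 mod 127  <- first divisor giving 1
Order = 42

42


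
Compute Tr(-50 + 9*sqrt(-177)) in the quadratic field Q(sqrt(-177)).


Tr(a + b*sqrt(d)) = (a + b*sqrt(d)) + (a - b*sqrt(d)) = 2a
= 2 * (-50)
= -100

-100


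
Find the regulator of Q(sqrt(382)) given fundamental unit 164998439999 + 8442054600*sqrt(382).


epsilon = 164998439999 + 8442054600*sqrt(382)
= 3.3000e+11
R = ln(3.3000e+11)
= 26.5223

26.5223


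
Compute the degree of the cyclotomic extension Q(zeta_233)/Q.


The degree equals Euler's totient phi(233).
233 = 233
phi(233) = 232

232


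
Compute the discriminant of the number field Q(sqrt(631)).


For K = Q(sqrt(d)) with d squarefree: disc(K) = d if d = 1 mod 4, and disc(K) = 4d if d = 2 or 3 mod 4.
Here d = 631, and d mod 4 = 3.
d = 3 mod 4, not 1 (O_K = Z[sqrt(d)]), so disc(K) = 4d = 4 * (631) = 2524

2524


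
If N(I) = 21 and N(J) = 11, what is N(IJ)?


N(IJ) = N(I) * N(J)
= 21 * 11
= 231

231


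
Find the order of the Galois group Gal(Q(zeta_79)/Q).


|Gal(Q(zeta_79)/Q)| = phi(79)
= 78

78


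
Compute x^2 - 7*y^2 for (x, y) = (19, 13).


x^2 - d*y^2
= 19^2 - 7*13^2
= 361 - 1183
= -822

-822


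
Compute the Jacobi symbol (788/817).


Compute (788/817) via quadratic reciprocity:
  pull out 2: (2/817) = +1  (since 817 mod 8 = 1)
  pull out 2: (2/817) = +1  (since 817 mod 8 = 1)
  reciprocity: (197/817) -> +(817/197)
  reduce: (29/197)
  reciprocity: (29/197) -> +(197/29)
  reduce: (23/29)
  reciprocity: (23/29) -> +(29/23)
  reduce: (6/23)
  pull out 2: (2/23) = +1  (since 23 mod 8 = 7)
  reciprocity: (3/23) -> -(23/3)
  reduce: (2/3)
  pull out 2: (2/3) = -1  (since 3 mod 8 = 3)
  (1/3) = 1
Product of signs = 1

1


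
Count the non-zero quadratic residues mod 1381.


For prime p, the number of non-zero quadratic residues is (p-1)/2.
= (1381-1)/2
= 690

690


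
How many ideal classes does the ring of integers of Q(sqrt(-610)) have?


K = Q(sqrt(-610)). d mod 4 = 2, so D = disc(K) = 4d = -2440
h(K) equals the number of primitive reduced positive-definite forms (a, b, c) = a*x^2 + b*x*y + c*y^2 with b^2 - 4ac = D,
where reduced means |b| <= a <= c, with b >= 0 whenever |b| = a or a = c, and primitive means gcd(a, b, c) = 1.
Reduced forces 3a^2 <= |D| = 2440, so 1 <= a <= 28; b must have the parity of D, and c = (b^2 - D)/(4a) must be an integer >= a.
Enumerate a = 1..28, b in [-a, a]:
  a=1: (1, 0, 610)  [1]
  a=2: (2, 0, 305)  [1]
  a=3..4: none
  a=5: (5, 0, 122)  [1]
  a=6..9: none
  a=10: (10, 0, 61)  [1]
  a=11..12: none
  a=13: (13, -2, 47), (13, 2, 47)  [2]
  a=14..16: none
  a=17: (17, -12, 38), (17, 12, 38)  [2]
  a=18: none
  a=19: (19, -12, 34), (19, 12, 34)  [2]
  a=20..25: none
  a=26: (26, -24, 29), (26, 24, 29)  [2]
  a=27..28: none
Total reduced forms: 1 + 1 + 1 + 1 + 2 + 2 + 2 + 2 = 12
h = 12

12


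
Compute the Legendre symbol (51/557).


p = 557 is prime, so compute (51/557) with the reciprocity algorithm (Jacobi-symbol steps: pull out 2s via (2/n), flip via reciprocity, reduce):
  reciprocity: (51/557) -> +(557/51)
  reduce: (47/51)
  reciprocity: (47/51) -> -(51/47)
  reduce: (4/47)
  pull out 2: (2/47) = +1  (since 47 mod 8 = 7)
  pull out 2: (2/47) = +1  (since 47 mod 8 = 7)
  (1/47) = 1
Product of signs = -1
(51/557) = -1

-1


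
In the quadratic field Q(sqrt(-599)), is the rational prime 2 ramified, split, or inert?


K = Q(sqrt(-599)). Since d mod 4 = 1, disc(K) = -599.
Check p | disc: -599 mod 2 = 1.
p=2 does not divide disc (d is 1 mod 4). 2 splits iff d = 1 mod 8.
d mod 8 = 1, so (d/2) = 1.
(d/p) = 1, so p splits: (p) = P*P' with e=1, f=1, g=2.
Therefore p is split.

split


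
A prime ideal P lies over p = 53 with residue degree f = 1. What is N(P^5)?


N(P^a) = p^(a*f)
= 53^(5*1)
= 53^5
= 418195493

418195493


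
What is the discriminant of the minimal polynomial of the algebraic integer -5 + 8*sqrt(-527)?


The element -5 + 8*sqrt(-527) has minimal polynomial:
x^2 + 10*x + 33753
Discriminant = (10)^2 - 4*(33753)
= 100 - 135012
= -134912

-134912


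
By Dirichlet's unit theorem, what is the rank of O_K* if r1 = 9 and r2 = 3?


By Dirichlet's unit theorem:
rank = r1 + r2 - 1
= 9 + 3 - 1
= 11

11


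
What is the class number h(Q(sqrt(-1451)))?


K = Q(sqrt(-1451)). d mod 4 = 1, so D = disc(K) = d = -1451
h(K) equals the number of primitive reduced positive-definite forms (a, b, c) = a*x^2 + b*x*y + c*y^2 with b^2 - 4ac = D,
where reduced means |b| <= a <= c, with b >= 0 whenever |b| = a or a = c, and primitive means gcd(a, b, c) = 1.
Reduced forces 3a^2 <= |D| = 1451, so 1 <= a <= 21; b must have the parity of D, and c = (b^2 - D)/(4a) must be an integer >= a.
Enumerate a = 1..21, b in [-a, a]:
  a=1: (1, 1, 363)  [1]
  a=2: none
  a=3: (3, -1, 121), (3, 1, 121)  [2]
  a=4: none
  a=5: (5, -3, 73), (5, 3, 73)  [2]
  a=6..8: none
  a=9: (9, -5, 41), (9, 5, 41)  [2]
  a=10: none
  a=11: (11, -1, 33), (11, 1, 33)  [2]
  a=12..14: none
  a=15: (15, -13, 27), (15, -7, 25), (15, 7, 25), (15, 13, 27)  [4]
  a=16..21: none
Total reduced forms: 1 + 2 + 2 + 2 + 2 + 4 = 13
h = 13

13


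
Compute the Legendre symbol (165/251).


p = 251 is prime, so compute (165/251) with the reciprocity algorithm (Jacobi-symbol steps: pull out 2s via (2/n), flip via reciprocity, reduce):
  reciprocity: (165/251) -> +(251/165)
  reduce: (86/165)
  pull out 2: (2/165) = -1  (since 165 mod 8 = 5)
  reciprocity: (43/165) -> +(165/43)
  reduce: (36/43)
  pull out 2: (2/43) = -1  (since 43 mod 8 = 3)
  pull out 2: (2/43) = -1  (since 43 mod 8 = 3)
  reciprocity: (9/43) -> +(43/9)
  reduce: (7/9)
  reciprocity: (7/9) -> +(9/7)
  reduce: (2/7)
  pull out 2: (2/7) = +1  (since 7 mod 8 = 7)
  (1/7) = 1
Product of signs = -1
(165/251) = -1

-1


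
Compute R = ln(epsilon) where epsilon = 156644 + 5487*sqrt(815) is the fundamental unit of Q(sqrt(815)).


epsilon = 156644 + 5487*sqrt(815)
= 313288.0000
R = ln(313288.0000)
= 12.6549

12.6549


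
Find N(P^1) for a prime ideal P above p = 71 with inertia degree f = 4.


N(P^a) = p^(a*f)
= 71^(1*4)
= 71^4
= 25411681

25411681


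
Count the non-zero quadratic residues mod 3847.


For prime p, the number of non-zero quadratic residues is (p-1)/2.
= (3847-1)/2
= 1923

1923


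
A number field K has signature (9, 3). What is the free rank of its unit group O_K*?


By Dirichlet's unit theorem:
rank = r1 + r2 - 1
= 9 + 3 - 1
= 11

11


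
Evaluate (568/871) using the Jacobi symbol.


Compute (568/871) via quadratic reciprocity:
  pull out 2: (2/871) = +1  (since 871 mod 8 = 7)
  pull out 2: (2/871) = +1  (since 871 mod 8 = 7)
  pull out 2: (2/871) = +1  (since 871 mod 8 = 7)
  reciprocity: (71/871) -> -(871/71)
  reduce: (19/71)
  reciprocity: (19/71) -> -(71/19)
  reduce: (14/19)
  pull out 2: (2/19) = -1  (since 19 mod 8 = 3)
  reciprocity: (7/19) -> -(19/7)
  reduce: (5/7)
  reciprocity: (5/7) -> +(7/5)
  reduce: (2/5)
  pull out 2: (2/5) = -1  (since 5 mod 8 = 5)
  (1/5) = 1
Product of signs = -1

-1
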